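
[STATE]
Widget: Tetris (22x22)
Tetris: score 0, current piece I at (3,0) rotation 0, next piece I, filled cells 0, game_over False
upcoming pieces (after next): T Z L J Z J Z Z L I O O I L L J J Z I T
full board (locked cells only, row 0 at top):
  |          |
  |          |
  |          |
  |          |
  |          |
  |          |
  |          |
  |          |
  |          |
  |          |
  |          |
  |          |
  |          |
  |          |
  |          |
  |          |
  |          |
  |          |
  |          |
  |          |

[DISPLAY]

   ████   │Next:      
          │████       
          │           
          │           
          │           
          │           
          │Score:     
          │0          
          │           
          │           
          │           
          │           
          │           
          │           
          │           
          │           
          │           
          │           
          │           
          │           
          │           
          │           


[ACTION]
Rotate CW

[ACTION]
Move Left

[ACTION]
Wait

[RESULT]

          │Next:      
  █       │████       
  █       │           
  █       │           
  █       │           
          │           
          │Score:     
          │0          
          │           
          │           
          │           
          │           
          │           
          │           
          │           
          │           
          │           
          │           
          │           
          │           
          │           
          │           


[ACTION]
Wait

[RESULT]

          │Next:      
          │████       
  █       │           
  █       │           
  █       │           
  █       │           
          │Score:     
          │0          
          │           
          │           
          │           
          │           
          │           
          │           
          │           
          │           
          │           
          │           
          │           
          │           
          │           
          │           


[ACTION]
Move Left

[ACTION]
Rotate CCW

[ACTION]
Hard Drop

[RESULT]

   ████   │Next:      
          │ ▒         
          │▒▒▒        
          │           
          │           
          │           
          │Score:     
          │0          
          │           
          │           
          │           
          │           
          │           
          │           
          │           
          │           
          │           
          │           
          │           
 ████     │           
          │           
          │           


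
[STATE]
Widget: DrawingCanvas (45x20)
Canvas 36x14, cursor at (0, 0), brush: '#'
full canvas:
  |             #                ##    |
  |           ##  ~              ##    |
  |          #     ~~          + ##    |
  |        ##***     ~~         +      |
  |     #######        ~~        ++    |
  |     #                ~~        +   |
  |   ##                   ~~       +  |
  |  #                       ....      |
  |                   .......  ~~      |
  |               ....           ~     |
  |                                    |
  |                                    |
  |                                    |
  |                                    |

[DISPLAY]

+            #                ##             
           ##  ~              ##             
          #     ~~          + ##             
        ##***     ~~         +               
     #######        ~~        ++             
     #                ~~        +            
   ##                   ~~       +           
  #                       ....               
                   .......  ~~               
               ....           ~              
                                             
                                             
                                             
                                             
                                             
                                             
                                             
                                             
                                             
                                             


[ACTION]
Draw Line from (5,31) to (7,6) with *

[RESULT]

+            #                ##             
           ##  ~              ##             
          #     ~~          + ##             
        ##***     ~~         +               
     #######        ~~        ++             
     #                ~~ *******+            
   ##        ************~       +           
  #   *******             ....               
                   .......  ~~               
               ....           ~              
                                             
                                             
                                             
                                             
                                             
                                             
                                             
                                             
                                             
                                             


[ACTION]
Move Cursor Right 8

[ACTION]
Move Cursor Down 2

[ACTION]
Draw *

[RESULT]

             #                ##             
           ##  ~              ##             
        * #     ~~          + ##             
        ##***     ~~         +               
     #######        ~~        ++             
     #                ~~ *******+            
   ##        ************~       +           
  #   *******             ....               
                   .......  ~~               
               ....           ~              
                                             
                                             
                                             
                                             
                                             
                                             
                                             
                                             
                                             
                                             


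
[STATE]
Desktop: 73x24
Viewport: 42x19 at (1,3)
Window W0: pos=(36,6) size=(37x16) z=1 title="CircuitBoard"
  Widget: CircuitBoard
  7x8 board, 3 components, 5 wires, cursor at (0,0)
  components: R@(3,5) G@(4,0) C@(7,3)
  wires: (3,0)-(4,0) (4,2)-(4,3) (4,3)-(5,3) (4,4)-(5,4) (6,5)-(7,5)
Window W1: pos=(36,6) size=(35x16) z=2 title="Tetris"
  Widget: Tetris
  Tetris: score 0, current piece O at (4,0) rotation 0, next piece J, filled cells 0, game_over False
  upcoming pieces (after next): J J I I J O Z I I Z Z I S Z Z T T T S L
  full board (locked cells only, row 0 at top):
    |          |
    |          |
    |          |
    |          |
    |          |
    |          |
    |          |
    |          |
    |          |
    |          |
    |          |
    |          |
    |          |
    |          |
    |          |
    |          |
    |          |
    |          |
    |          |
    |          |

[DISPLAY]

                                          
                                          
                                          
                                   ┏━━━━━━
                                   ┃ Tetri
                                   ┠──────
                                   ┃      
                                   ┃      
                                   ┃      
                                   ┃      
                                   ┃      
                                   ┃      
                                   ┃      
                                   ┃      
                                   ┃      
                                   ┃      
                                   ┃      
                                   ┃      
                                   ┗━━━━━━


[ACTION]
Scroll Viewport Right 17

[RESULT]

                                          
                                          
                                          
                  ┏━━━━━━━━━━━━━━━━━━━━━━━
                  ┃ Tetris                
                  ┠───────────────────────
                  ┃          │Next:       
                  ┃          │█           
                  ┃          │███         
                  ┃          │            
                  ┃          │            
                  ┃          │            
                  ┃          │Score:      
                  ┃          │0           
                  ┃          │            
                  ┃          │            
                  ┃          │            
                  ┃          │            
                  ┗━━━━━━━━━━━━━━━━━━━━━━━


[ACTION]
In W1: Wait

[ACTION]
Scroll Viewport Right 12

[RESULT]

                                          
                                          
                                          
      ┏━━━━━━━━━━━━━━━━━━━━━━━━━━━━━━━━━┓━
      ┃ Tetris                          ┃ 
      ┠─────────────────────────────────┨─
      ┃          │Next:                 ┃ 
      ┃          │█                     ┃ 
      ┃          │███                   ┃ 
      ┃          │                      ┃ 
      ┃          │                      ┃ 
      ┃          │                      ┃ 
      ┃          │Score:                ┃ 
      ┃          │0                     ┃ 
      ┃          │                      ┃ 
      ┃          │                      ┃ 
      ┃          │                      ┃ 
      ┃          │                      ┃ 
      ┗━━━━━━━━━━━━━━━━━━━━━━━━━━━━━━━━━┛━


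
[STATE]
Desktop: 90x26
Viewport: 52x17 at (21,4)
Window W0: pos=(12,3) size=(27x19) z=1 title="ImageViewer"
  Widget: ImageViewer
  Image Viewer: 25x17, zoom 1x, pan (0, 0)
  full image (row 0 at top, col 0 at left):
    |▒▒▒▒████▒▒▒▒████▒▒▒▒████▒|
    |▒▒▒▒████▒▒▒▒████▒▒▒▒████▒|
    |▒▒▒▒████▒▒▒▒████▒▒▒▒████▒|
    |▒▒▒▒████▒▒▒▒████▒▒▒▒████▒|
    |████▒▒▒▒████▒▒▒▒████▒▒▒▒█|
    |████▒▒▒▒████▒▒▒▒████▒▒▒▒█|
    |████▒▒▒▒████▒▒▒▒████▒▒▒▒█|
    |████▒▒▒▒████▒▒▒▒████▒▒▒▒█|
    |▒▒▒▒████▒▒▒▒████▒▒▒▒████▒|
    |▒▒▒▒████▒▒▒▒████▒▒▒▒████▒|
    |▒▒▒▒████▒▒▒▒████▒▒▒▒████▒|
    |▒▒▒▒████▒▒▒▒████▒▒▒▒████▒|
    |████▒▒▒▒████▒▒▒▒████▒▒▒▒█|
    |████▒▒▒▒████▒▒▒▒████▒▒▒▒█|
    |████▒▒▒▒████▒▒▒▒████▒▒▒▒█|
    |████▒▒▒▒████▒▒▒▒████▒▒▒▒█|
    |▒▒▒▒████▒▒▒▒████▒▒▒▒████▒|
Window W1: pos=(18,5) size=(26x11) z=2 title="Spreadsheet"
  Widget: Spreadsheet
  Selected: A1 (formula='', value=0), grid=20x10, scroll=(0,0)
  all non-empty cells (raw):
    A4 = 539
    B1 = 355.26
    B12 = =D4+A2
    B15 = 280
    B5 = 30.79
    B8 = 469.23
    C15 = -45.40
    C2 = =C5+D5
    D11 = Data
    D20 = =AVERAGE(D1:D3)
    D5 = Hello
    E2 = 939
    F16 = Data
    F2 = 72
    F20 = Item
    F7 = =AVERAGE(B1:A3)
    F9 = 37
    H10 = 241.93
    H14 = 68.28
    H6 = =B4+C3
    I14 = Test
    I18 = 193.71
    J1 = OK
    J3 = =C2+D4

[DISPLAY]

ewer             ┃                                  
━━━━━━━━━━━━━━━━━━━━━━┓                             
preadsheet            ┃                             
──────────────────────┨                             
:                     ┃                             
     A       B       C┃                             
----------------------┃                             
1      [0]  355.26    ┃                             
2        0       0#ERR┃                             
3        0       0    ┃                             
4      539       0    ┃                             
━━━━━━━━━━━━━━━━━━━━━━┛                             
▒▒▒▒████▒▒▒▒████▒┃                                  
▒▒▒▒████▒▒▒▒████▒┃                                  
████▒▒▒▒████▒▒▒▒█┃                                  
████▒▒▒▒████▒▒▒▒█┃                                  
████▒▒▒▒████▒▒▒▒█┃                                  


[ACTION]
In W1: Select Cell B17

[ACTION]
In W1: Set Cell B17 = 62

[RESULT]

ewer             ┃                                  
━━━━━━━━━━━━━━━━━━━━━━┓                             
preadsheet            ┃                             
──────────────────────┨                             
7: 62                 ┃                             
     A       B       C┃                             
----------------------┃                             
1        0  355.26    ┃                             
2        0       0#ERR┃                             
3        0       0    ┃                             
4      539       0    ┃                             
━━━━━━━━━━━━━━━━━━━━━━┛                             
▒▒▒▒████▒▒▒▒████▒┃                                  
▒▒▒▒████▒▒▒▒████▒┃                                  
████▒▒▒▒████▒▒▒▒█┃                                  
████▒▒▒▒████▒▒▒▒█┃                                  
████▒▒▒▒████▒▒▒▒█┃                                  


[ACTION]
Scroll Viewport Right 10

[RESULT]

       ┃                                            
━━━━━━━━━━━━┓                                       
            ┃                                       
────────────┨                                       
            ┃                                       
   B       C┃                                       
------------┃                                       
  355.26    ┃                                       
       0#ERR┃                                       
       0    ┃                                       
       0    ┃                                       
━━━━━━━━━━━━┛                                       
▒▒████▒┃                                            
▒▒████▒┃                                            
██▒▒▒▒█┃                                            
██▒▒▒▒█┃                                            
██▒▒▒▒█┃                                            


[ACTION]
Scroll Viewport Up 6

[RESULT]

                                                    
                                                    
                                                    
━━━━━━━┓                                            
       ┃                                            
━━━━━━━━━━━━┓                                       
            ┃                                       
────────────┨                                       
            ┃                                       
   B       C┃                                       
------------┃                                       
  355.26    ┃                                       
       0#ERR┃                                       
       0    ┃                                       
       0    ┃                                       
━━━━━━━━━━━━┛                                       
▒▒████▒┃                                            


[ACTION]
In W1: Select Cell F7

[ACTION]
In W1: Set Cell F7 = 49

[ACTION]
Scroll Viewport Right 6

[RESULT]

                                                    
                                                    
                                                    
━┓                                                  
 ┃                                                  
━━━━━━┓                                             
      ┃                                             
──────┨                                             
      ┃                                             
     C┃                                             
------┃                                             
26    ┃                                             
 0#ERR┃                                             
 0    ┃                                             
 0    ┃                                             
━━━━━━┛                                             
▒┃                                                  


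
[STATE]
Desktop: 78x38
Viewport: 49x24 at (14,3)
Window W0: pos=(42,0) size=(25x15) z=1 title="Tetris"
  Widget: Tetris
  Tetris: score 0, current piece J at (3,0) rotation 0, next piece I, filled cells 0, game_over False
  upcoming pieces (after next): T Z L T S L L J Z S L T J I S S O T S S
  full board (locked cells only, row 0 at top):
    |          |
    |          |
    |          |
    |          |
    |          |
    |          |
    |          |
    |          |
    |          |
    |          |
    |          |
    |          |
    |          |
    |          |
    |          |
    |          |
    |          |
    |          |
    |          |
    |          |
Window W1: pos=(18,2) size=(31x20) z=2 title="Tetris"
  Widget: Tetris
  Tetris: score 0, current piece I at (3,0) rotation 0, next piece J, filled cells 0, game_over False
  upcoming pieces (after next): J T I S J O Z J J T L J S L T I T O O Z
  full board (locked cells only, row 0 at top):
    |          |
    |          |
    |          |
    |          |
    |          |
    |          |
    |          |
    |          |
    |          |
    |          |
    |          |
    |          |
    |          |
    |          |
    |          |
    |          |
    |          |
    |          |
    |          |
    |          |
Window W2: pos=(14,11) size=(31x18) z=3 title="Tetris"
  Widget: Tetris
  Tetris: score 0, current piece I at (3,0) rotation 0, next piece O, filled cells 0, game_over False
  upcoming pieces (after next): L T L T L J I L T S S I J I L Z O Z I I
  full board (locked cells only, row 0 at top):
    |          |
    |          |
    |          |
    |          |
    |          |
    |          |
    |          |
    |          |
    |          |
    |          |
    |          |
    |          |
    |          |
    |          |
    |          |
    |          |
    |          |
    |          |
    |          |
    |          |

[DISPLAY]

    ┃ Tetris                      ┃    │Next:    
    ┠─────────────────────────────┨    │████     
    ┃          │Next:             ┃    │         
    ┃          │█                 ┃    │         
    ┃          │███               ┃    │         
    ┃          │                  ┃    │         
    ┃          │                  ┃    │Score:   
    ┃          │                  ┃    │0        
┏━━━━━━━━━━━━━━━━━━━━━━━━━━━━━┓   ┃    │         
┃ Tetris                      ┃   ┃    │         
┠─────────────────────────────┨   ┃    │         
┃          │Next:             ┃   ┃━━━━━━━━━━━━━━
┃          │▓▓                ┃   ┃              
┃          │▓▓                ┃   ┃              
┃          │                  ┃   ┃              
┃          │                  ┃   ┃              
┃          │                  ┃   ┃              
┃          │Score:            ┃   ┃              
┃          │0                 ┃━━━┛              
┃          │                  ┃                  
┃          │                  ┃                  
┃          │                  ┃                  
┃          │                  ┃                  
┃          │                  ┃                  


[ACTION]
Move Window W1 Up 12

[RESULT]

    ┃          │Next:             ┃    │Next:    
    ┃          │█                 ┃    │████     
    ┃          │███               ┃    │         
    ┃          │                  ┃    │         
    ┃          │                  ┃    │         
    ┃          │                  ┃    │         
    ┃          │Score:            ┃    │Score:   
    ┃          │0                 ┃    │0        
┏━━━━━━━━━━━━━━━━━━━━━━━━━━━━━┓   ┃    │         
┃ Tetris                      ┃   ┃    │         
┠─────────────────────────────┨   ┃    │         
┃          │Next:             ┃   ┃━━━━━━━━━━━━━━
┃          │▓▓                ┃   ┃              
┃          │▓▓                ┃   ┃              
┃          │                  ┃   ┃              
┃          │                  ┃   ┃              
┃          │                  ┃━━━┛              
┃          │Score:            ┃                  
┃          │0                 ┃                  
┃          │                  ┃                  
┃          │                  ┃                  
┃          │                  ┃                  
┃          │                  ┃                  
┃          │                  ┃                  


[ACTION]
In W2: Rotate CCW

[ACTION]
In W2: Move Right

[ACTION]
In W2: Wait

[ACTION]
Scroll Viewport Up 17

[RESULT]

    ┏━━━━━━━━━━━━━━━━━━━━━━━━━━━━━┓━━━━━━━━━━━━━━
    ┃ Tetris                      ┃s             
    ┠─────────────────────────────┨──────────────
    ┃          │Next:             ┃    │Next:    
    ┃          │█                 ┃    │████     
    ┃          │███               ┃    │         
    ┃          │                  ┃    │         
    ┃          │                  ┃    │         
    ┃          │                  ┃    │         
    ┃          │Score:            ┃    │Score:   
    ┃          │0                 ┃    │0        
┏━━━━━━━━━━━━━━━━━━━━━━━━━━━━━┓   ┃    │         
┃ Tetris                      ┃   ┃    │         
┠─────────────────────────────┨   ┃    │         
┃          │Next:             ┃   ┃━━━━━━━━━━━━━━
┃          │▓▓                ┃   ┃              
┃          │▓▓                ┃   ┃              
┃          │                  ┃   ┃              
┃          │                  ┃   ┃              
┃          │                  ┃━━━┛              
┃          │Score:            ┃                  
┃          │0                 ┃                  
┃          │                  ┃                  
┃          │                  ┃                  


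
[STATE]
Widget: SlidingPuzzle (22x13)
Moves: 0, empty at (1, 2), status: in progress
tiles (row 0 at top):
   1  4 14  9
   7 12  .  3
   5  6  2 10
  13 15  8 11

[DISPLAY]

┌────┬────┬────┬────┐ 
│  1 │  4 │ 14 │  9 │ 
├────┼────┼────┼────┤ 
│  7 │ 12 │    │  3 │ 
├────┼────┼────┼────┤ 
│  5 │  6 │  2 │ 10 │ 
├────┼────┼────┼────┤ 
│ 13 │ 15 │  8 │ 11 │ 
└────┴────┴────┴────┘ 
Moves: 0              
                      
                      
                      


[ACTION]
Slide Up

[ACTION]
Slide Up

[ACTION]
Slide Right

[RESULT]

┌────┬────┬────┬────┐ 
│  1 │  4 │ 14 │  9 │ 
├────┼────┼────┼────┤ 
│  7 │ 12 │  2 │  3 │ 
├────┼────┼────┼────┤ 
│  5 │  6 │  8 │ 10 │ 
├────┼────┼────┼────┤ 
│ 13 │    │ 15 │ 11 │ 
└────┴────┴────┴────┘ 
Moves: 3              
                      
                      
                      


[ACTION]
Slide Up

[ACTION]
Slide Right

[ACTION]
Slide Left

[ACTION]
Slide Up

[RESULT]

┌────┬────┬────┬────┐ 
│  1 │  4 │ 14 │  9 │ 
├────┼────┼────┼────┤ 
│  7 │ 12 │  2 │  3 │ 
├────┼────┼────┼────┤ 
│  5 │  6 │  8 │ 10 │ 
├────┼────┼────┼────┤ 
│ 13 │    │ 15 │ 11 │ 
└────┴────┴────┴────┘ 
Moves: 5              
                      
                      
                      


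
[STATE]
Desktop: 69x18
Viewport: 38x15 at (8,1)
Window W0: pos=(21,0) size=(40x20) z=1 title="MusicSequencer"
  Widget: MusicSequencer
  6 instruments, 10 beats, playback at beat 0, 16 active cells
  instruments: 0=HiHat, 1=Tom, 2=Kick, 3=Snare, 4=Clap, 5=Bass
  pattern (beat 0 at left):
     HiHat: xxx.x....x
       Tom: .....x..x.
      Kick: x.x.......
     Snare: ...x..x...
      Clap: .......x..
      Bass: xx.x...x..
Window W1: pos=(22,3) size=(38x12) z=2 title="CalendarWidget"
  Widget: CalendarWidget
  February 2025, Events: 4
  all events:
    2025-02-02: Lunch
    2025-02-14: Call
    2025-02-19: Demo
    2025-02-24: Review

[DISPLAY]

             ┃ MusicSequencer         
             ┠────────────────────────
             ┃┏━━━━━━━━━━━━━━━━━━━━━━━
             ┃┃ CalendarWidget        
             ┃┠───────────────────────
             ┃┃           February 202
             ┃┃Mo Tu We Th Fr Sa Su   
             ┃┃                1  2*  
             ┃┃ 3  4  5  6  7  8  9   
             ┃┃10 11 12 13 14* 15 16  
             ┃┃17 18 19* 20 21 22 23  
             ┃┃24* 25 26 27 28        
             ┃┃                       
             ┃┗━━━━━━━━━━━━━━━━━━━━━━━
             ┃                        


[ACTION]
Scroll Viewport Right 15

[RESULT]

MusicSequencer                       ┃
─────────────────────────────────────┨
━━━━━━━━━━━━━━━━━━━━━━━━━━━━━━━━━━━━┓┃
 CalendarWidget                     ┃┃
────────────────────────────────────┨┃
           February 2025            ┃┃
Mo Tu We Th Fr Sa Su                ┃┃
                1  2*               ┃┃
 3  4  5  6  7  8  9                ┃┃
10 11 12 13 14* 15 16               ┃┃
17 18 19* 20 21 22 23               ┃┃
24* 25 26 27 28                     ┃┃
                                    ┃┃
━━━━━━━━━━━━━━━━━━━━━━━━━━━━━━━━━━━━┛┃
                                     ┃


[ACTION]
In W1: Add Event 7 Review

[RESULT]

MusicSequencer                       ┃
─────────────────────────────────────┨
━━━━━━━━━━━━━━━━━━━━━━━━━━━━━━━━━━━━┓┃
 CalendarWidget                     ┃┃
────────────────────────────────────┨┃
           February 2025            ┃┃
Mo Tu We Th Fr Sa Su                ┃┃
                1  2*               ┃┃
 3  4  5  6  7*  8  9               ┃┃
10 11 12 13 14* 15 16               ┃┃
17 18 19* 20 21 22 23               ┃┃
24* 25 26 27 28                     ┃┃
                                    ┃┃
━━━━━━━━━━━━━━━━━━━━━━━━━━━━━━━━━━━━┛┃
                                     ┃


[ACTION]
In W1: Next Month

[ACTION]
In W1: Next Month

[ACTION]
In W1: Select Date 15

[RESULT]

MusicSequencer                       ┃
─────────────────────────────────────┨
━━━━━━━━━━━━━━━━━━━━━━━━━━━━━━━━━━━━┓┃
 CalendarWidget                     ┃┃
────────────────────────────────────┨┃
             April 2025             ┃┃
Mo Tu We Th Fr Sa Su                ┃┃
    1  2  3  4  5  6                ┃┃
 7  8  9 10 11 12 13                ┃┃
14 [15] 16 17 18 19 20              ┃┃
21 22 23 24 25 26 27                ┃┃
28 29 30                            ┃┃
                                    ┃┃
━━━━━━━━━━━━━━━━━━━━━━━━━━━━━━━━━━━━┛┃
                                     ┃


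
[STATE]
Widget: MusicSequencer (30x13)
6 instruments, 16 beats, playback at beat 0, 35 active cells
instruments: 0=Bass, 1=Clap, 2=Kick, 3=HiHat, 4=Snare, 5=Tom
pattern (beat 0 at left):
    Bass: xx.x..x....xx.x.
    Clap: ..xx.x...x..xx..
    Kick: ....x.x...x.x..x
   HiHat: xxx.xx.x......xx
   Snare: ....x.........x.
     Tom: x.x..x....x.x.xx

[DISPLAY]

      ▼123456789012345        
  Bass██·█··█····██·█·        
  Clap··██·█···█··██··        
  Kick····█·█···█·█··█        
 HiHat███·██·█······██        
 Snare····█·········█·        
   Tom█·█··█····█·█·██        
                              
                              
                              
                              
                              
                              


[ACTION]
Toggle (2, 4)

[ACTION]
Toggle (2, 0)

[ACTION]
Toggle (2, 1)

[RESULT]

      ▼123456789012345        
  Bass██·█··█····██·█·        
  Clap··██·█···█··██··        
  Kick██····█···█·█··█        
 HiHat███·██·█······██        
 Snare····█·········█·        
   Tom█·█··█····█·█·██        
                              
                              
                              
                              
                              
                              


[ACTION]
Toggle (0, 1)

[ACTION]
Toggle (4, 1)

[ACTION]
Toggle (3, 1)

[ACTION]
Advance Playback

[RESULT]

      0▼23456789012345        
  Bass█··█··█····██·█·        
  Clap··██·█···█··██··        
  Kick██····█···█·█··█        
 HiHat█·█·██·█······██        
 Snare·█··█·········█·        
   Tom█·█··█····█·█·██        
                              
                              
                              
                              
                              
                              


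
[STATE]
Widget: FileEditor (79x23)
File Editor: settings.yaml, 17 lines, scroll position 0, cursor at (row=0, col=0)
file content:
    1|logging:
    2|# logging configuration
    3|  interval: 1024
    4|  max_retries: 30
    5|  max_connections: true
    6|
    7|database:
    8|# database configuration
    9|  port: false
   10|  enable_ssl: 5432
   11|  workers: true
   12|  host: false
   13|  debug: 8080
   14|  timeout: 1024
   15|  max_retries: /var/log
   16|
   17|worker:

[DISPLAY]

█ogging:                                                                      ▲
# logging configuration                                                       █
  interval: 1024                                                              ░
  max_retries: 30                                                             ░
  max_connections: true                                                       ░
                                                                              ░
database:                                                                     ░
# database configuration                                                      ░
  port: false                                                                 ░
  enable_ssl: 5432                                                            ░
  workers: true                                                               ░
  host: false                                                                 ░
  debug: 8080                                                                 ░
  timeout: 1024                                                               ░
  max_retries: /var/log                                                       ░
                                                                              ░
worker:                                                                       ░
                                                                              ░
                                                                              ░
                                                                              ░
                                                                              ░
                                                                              ░
                                                                              ▼


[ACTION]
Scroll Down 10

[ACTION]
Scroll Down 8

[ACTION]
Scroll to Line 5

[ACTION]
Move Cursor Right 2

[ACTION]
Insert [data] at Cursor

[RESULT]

lodata█ging:                                                                  ▲
# logging configuration                                                       █
  interval: 1024                                                              ░
  max_retries: 30                                                             ░
  max_connections: true                                                       ░
                                                                              ░
database:                                                                     ░
# database configuration                                                      ░
  port: false                                                                 ░
  enable_ssl: 5432                                                            ░
  workers: true                                                               ░
  host: false                                                                 ░
  debug: 8080                                                                 ░
  timeout: 1024                                                               ░
  max_retries: /var/log                                                       ░
                                                                              ░
worker:                                                                       ░
                                                                              ░
                                                                              ░
                                                                              ░
                                                                              ░
                                                                              ░
                                                                              ▼


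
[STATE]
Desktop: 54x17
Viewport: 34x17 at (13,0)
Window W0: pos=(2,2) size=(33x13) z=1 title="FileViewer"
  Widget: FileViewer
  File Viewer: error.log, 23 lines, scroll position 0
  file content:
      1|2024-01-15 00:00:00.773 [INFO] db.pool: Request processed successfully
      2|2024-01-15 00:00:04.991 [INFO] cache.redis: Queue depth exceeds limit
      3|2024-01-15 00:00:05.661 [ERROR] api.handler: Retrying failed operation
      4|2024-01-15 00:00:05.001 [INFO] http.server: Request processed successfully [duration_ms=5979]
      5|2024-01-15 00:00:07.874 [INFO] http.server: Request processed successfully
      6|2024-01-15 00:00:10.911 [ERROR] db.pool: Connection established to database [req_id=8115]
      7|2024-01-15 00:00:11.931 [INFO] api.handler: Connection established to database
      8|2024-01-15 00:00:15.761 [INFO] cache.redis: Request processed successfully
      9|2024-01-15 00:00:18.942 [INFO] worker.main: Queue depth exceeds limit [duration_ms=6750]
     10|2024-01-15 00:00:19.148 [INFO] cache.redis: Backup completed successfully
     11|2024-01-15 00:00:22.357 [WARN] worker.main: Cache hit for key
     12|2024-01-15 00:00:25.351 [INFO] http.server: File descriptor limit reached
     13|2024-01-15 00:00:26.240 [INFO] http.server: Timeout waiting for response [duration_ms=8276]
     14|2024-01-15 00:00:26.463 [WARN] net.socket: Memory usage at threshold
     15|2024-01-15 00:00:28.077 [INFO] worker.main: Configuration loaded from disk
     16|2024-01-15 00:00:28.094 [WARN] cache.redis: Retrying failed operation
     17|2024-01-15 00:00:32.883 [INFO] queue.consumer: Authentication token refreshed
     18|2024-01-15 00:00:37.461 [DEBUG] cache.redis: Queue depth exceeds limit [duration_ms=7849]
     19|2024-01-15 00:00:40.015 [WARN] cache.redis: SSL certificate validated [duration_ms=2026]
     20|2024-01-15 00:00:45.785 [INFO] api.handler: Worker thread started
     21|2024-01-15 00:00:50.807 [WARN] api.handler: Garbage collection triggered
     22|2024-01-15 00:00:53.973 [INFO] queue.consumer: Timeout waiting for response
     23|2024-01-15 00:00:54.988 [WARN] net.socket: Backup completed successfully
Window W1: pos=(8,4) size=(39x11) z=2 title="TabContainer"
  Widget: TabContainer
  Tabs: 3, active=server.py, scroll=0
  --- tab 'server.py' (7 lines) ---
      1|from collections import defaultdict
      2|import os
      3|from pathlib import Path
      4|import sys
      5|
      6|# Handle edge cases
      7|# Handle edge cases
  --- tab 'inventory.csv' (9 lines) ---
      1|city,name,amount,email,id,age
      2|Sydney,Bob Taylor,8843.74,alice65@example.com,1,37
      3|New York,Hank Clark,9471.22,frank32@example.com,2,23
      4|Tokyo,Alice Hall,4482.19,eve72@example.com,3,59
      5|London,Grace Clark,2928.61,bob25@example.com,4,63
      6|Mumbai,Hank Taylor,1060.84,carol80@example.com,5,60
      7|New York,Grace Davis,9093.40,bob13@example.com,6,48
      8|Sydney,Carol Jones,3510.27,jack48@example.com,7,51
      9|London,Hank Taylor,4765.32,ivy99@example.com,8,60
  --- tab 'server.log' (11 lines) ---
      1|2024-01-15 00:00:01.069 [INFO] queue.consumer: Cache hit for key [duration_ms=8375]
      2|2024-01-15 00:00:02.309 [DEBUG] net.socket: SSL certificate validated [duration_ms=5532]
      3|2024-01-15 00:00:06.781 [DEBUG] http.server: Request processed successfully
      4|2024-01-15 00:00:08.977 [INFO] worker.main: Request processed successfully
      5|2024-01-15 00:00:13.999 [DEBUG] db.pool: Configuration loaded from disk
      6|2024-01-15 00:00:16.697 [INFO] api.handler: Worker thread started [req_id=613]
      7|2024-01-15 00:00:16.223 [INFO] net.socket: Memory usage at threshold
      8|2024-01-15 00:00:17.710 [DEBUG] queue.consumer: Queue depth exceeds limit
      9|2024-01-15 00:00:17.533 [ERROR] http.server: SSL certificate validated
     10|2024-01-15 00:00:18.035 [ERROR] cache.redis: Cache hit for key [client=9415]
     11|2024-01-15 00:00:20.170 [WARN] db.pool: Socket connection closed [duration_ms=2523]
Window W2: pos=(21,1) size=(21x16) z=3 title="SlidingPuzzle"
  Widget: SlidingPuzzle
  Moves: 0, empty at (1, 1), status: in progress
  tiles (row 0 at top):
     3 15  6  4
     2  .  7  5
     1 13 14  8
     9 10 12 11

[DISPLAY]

                                  
        ┏━━━━━━━━━━━━━━━━━━━┓     
━━━━━━━━┃ SlidingPuzzle     ┃     
r       ┠───────────────────┨     
━━━━━━━━┃┌────┬────┬────┬───┃━━━━┓
Containe┃│  3 │ 15 │  6 │  4┃    ┃
────────┃├────┼────┼────┼───┃────┨
ver.py]│┃│  2 │    │  7 │  5┃er.l┃
────────┃├────┼────┼────┼───┃────┃
 collect┃│  1 │ 13 │ 14 │  8┃ct  ┃
rt os   ┃├────┼────┼────┼───┃    ┃
 pathlib┃│  9 │ 10 │ 12 │ 11┃    ┃
rt sys  ┃└────┴────┴────┴───┃    ┃
        ┃Moves: 0           ┃    ┃
━━━━━━━━┃                   ┃━━━━┛
        ┃                   ┃     
        ┗━━━━━━━━━━━━━━━━━━━┛     


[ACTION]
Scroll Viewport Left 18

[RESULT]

                                  
                     ┏━━━━━━━━━━━━
  ┏━━━━━━━━━━━━━━━━━━┃ SlidingPuzz
  ┃ FileViewer       ┠────────────
  ┠─────┏━━━━━━━━━━━━┃┌────┬────┬─
  ┃2024-┃ TabContaine┃│  3 │ 15 │ 
  ┃2024-┠────────────┃├────┼────┼─
  ┃2024-┃[server.py]│┃│  2 │    │ 
  ┃2024-┃────────────┃├────┼────┼─
  ┃2024-┃from collect┃│  1 │ 13 │ 
  ┃2024-┃import os   ┃├────┼────┼─
  ┃2024-┃from pathlib┃│  9 │ 10 │ 
  ┃2024-┃import sys  ┃└────┴────┴─
  ┃2024-┃            ┃Moves: 0    
  ┗━━━━━┗━━━━━━━━━━━━┃            
                     ┃            
                     ┗━━━━━━━━━━━━


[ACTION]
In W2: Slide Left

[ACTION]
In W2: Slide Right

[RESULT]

                                  
                     ┏━━━━━━━━━━━━
  ┏━━━━━━━━━━━━━━━━━━┃ SlidingPuzz
  ┃ FileViewer       ┠────────────
  ┠─────┏━━━━━━━━━━━━┃┌────┬────┬─
  ┃2024-┃ TabContaine┃│  3 │ 15 │ 
  ┃2024-┠────────────┃├────┼────┼─
  ┃2024-┃[server.py]│┃│  2 │    │ 
  ┃2024-┃────────────┃├────┼────┼─
  ┃2024-┃from collect┃│  1 │ 13 │ 
  ┃2024-┃import os   ┃├────┼────┼─
  ┃2024-┃from pathlib┃│  9 │ 10 │ 
  ┃2024-┃import sys  ┃└────┴────┴─
  ┃2024-┃            ┃Moves: 2    
  ┗━━━━━┗━━━━━━━━━━━━┃            
                     ┃            
                     ┗━━━━━━━━━━━━


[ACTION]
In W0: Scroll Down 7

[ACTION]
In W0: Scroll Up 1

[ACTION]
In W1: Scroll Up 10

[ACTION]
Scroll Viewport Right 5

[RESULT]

                                  
                ┏━━━━━━━━━━━━━━━━━
━━━━━━━━━━━━━━━━┃ SlidingPuzzle   
ileViewer       ┠─────────────────
───┏━━━━━━━━━━━━┃┌────┬────┬────┬─
24-┃ TabContaine┃│  3 │ 15 │  6 │ 
24-┠────────────┃├────┼────┼────┼─
24-┃[server.py]│┃│  2 │    │  7 │ 
24-┃────────────┃├────┼────┼────┼─
24-┃from collect┃│  1 │ 13 │ 14 │ 
24-┃import os   ┃├────┼────┼────┼─
24-┃from pathlib┃│  9 │ 10 │ 12 │ 
24-┃import sys  ┃└────┴────┴────┴─
24-┃            ┃Moves: 2         
━━━┗━━━━━━━━━━━━┃                 
                ┃                 
                ┗━━━━━━━━━━━━━━━━━
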